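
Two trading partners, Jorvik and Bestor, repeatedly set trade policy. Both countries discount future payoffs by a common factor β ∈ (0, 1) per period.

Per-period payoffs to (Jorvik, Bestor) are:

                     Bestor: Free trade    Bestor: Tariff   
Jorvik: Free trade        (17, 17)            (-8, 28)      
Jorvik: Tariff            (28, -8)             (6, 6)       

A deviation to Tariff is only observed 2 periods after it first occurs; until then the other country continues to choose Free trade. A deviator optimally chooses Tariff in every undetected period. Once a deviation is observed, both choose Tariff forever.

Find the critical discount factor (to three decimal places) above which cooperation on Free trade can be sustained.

The best deviation is to choose Tariff for all 2 undetected periods, earning 28 each, then 6 forever once detected.
Deviation value: 28(1−β^2)/(1−β) + 6β^2/(1−β); cooperation value: 17/(1−β).
IC: 17 ≥ 28(1−β^2) + 6β^2 = 28 − 22β^2.
So β^2 ≥ 11/22 = 1/2, giving β ≥ (1/2)^(1/2) ≈ 0.707.

0.707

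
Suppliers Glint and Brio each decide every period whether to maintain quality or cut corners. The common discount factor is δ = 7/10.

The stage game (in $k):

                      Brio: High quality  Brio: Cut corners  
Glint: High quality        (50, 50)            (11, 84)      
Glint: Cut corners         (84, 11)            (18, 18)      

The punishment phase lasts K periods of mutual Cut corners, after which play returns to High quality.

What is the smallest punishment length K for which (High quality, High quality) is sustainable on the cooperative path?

Need Σ_{k=1}^{K} δ^k ≥ (84−50)/(50−18) = 1.0625 at δ = 7/10.
At K = 1 the sum is 0.7000 < 1.0625; at K = 2 it is 1.1900 ≥ 1.0625.
So the minimum punishment length is K = 2.

2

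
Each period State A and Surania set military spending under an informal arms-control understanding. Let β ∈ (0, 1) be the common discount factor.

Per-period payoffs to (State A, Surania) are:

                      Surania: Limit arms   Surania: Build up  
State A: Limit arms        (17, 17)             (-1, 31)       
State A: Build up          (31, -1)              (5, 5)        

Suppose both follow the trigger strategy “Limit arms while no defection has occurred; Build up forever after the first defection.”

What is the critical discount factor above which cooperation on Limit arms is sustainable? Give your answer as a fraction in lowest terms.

7/13

Cooperation forever yields 17 each period: 17/(1−β).
Deviating yields 31 once, then 5 forever: 31 + 5β/(1−β).
No profitable deviation requires 17/(1−β) ≥ 31 + 5β/(1−β).
Multiplying by (1−β): 17 ≥ 31(1−β) + 5β = 31 − 26β.
So 26β ≥ 14, i.e. β ≥ 14/26 = 7/13.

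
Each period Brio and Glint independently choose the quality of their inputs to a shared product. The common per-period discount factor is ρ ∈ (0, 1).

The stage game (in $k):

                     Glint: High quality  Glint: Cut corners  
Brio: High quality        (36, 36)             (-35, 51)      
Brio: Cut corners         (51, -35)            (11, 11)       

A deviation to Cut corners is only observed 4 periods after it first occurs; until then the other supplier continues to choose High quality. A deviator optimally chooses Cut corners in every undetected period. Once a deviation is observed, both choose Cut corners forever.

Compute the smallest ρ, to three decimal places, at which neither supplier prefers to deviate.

0.783

The best deviation is to choose Cut corners for all 4 undetected periods, earning 51 each, then 11 forever once detected.
Deviation value: 51(1−ρ^4)/(1−ρ) + 11ρ^4/(1−ρ); cooperation value: 36/(1−ρ).
IC: 36 ≥ 51(1−ρ^4) + 11ρ^4 = 51 − 40ρ^4.
So ρ^4 ≥ 15/40 = 3/8, giving ρ ≥ (3/8)^(1/4) ≈ 0.783.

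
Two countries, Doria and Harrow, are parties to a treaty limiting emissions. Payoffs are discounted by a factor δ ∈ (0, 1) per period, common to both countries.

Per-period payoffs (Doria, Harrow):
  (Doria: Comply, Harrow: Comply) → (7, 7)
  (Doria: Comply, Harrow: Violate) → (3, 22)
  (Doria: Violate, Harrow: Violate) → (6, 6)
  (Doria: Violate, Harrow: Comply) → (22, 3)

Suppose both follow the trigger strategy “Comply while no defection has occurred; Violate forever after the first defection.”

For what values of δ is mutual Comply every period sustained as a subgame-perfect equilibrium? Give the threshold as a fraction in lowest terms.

One-period gain from deviating is 22 − 7 = 15. The loss is 7 − 6 = 1 in every subsequent period, with present value 1·δ/(1−δ).
Deviation is unprofitable when 1·δ/(1−δ) ≥ 15, i.e. δ/(1−δ) ≥ 15.
Equivalently δ ≥ 15/(15+1) = 15/16.

15/16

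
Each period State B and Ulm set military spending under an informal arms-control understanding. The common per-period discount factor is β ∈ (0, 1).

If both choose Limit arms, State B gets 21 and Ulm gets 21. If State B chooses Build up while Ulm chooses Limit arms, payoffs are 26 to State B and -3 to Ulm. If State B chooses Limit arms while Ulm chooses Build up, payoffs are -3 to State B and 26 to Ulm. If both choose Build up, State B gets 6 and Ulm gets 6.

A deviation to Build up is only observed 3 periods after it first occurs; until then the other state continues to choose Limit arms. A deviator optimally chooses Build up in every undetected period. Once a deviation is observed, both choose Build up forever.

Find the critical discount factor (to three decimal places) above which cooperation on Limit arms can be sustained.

A deviator earns 26 for 3 periods, then 6 forever; cooperating earns 21 forever. Multiplying the IC by (1−β):
21 ≥ 26(1−β^3) + 6β^3, so 20·β^3 ≥ 5 and β^3 ≥ 1/4.
β ≥ (1/4)^(1/3) ≈ 0.630.

0.630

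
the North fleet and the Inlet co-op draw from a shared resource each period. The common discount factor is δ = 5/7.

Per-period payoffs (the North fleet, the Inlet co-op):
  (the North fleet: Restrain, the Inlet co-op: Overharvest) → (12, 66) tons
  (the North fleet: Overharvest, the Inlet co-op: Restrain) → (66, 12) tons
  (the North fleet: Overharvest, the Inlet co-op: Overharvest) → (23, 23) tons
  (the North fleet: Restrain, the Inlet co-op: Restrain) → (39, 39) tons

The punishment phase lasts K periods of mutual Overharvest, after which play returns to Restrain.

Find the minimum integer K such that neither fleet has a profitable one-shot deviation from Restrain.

4

IC: δ(1−δ^K)/(1−δ) ≥ (66−39)/(39−23) = 27/16.
With δ = 5/7: need 1 − δ^K ≥ 27/16·(1−5/7)/(5/7), i.e. δ^K ≤ 0.3250.
Since (5/7)^3 = 0.3644 and (5/7)^4 = 0.2603, the smallest such K is 4.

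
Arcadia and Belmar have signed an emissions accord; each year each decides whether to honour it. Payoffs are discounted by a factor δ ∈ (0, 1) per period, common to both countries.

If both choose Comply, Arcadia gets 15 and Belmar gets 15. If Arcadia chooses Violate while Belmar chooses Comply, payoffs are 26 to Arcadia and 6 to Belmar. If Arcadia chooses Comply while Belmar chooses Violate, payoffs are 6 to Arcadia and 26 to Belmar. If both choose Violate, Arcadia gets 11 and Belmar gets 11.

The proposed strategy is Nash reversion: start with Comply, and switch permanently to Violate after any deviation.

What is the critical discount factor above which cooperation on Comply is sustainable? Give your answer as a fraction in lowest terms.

11/15

15/(1−δ) ≥ 26 + 11δ/(1−δ)
15 ≥ 26 − 15δ
δ ≥ 11/15.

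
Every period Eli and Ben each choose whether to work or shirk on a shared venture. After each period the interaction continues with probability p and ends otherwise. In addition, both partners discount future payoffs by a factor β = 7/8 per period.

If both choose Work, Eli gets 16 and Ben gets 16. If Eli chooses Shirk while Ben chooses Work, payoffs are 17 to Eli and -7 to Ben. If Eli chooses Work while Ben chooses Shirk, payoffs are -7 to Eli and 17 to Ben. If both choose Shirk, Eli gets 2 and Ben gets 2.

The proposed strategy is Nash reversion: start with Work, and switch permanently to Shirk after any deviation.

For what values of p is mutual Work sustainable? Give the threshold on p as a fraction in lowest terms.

With continuation probability p and discount β, the effective per-period discount factor is βp.
Grim-trigger IC: βp ≥ (17−16)/(17−2) = 1/15.
So p ≥ (1/15)/(7/8) = 8/105.

8/105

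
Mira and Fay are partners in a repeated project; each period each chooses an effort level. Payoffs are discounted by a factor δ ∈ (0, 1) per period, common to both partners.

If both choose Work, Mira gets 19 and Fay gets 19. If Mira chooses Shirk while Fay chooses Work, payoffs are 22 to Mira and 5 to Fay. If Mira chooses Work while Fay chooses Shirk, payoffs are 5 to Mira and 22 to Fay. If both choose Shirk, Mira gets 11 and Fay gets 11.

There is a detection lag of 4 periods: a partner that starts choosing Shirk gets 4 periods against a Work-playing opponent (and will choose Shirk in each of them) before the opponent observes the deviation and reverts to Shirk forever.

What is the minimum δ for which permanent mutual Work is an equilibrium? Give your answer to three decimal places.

A deviator earns 22 for 4 periods, then 11 forever; cooperating earns 19 forever. Multiplying the IC by (1−δ):
19 ≥ 22(1−δ^4) + 11δ^4, so 11·δ^4 ≥ 3 and δ^4 ≥ 3/11.
δ ≥ (3/11)^(1/4) ≈ 0.723.

0.723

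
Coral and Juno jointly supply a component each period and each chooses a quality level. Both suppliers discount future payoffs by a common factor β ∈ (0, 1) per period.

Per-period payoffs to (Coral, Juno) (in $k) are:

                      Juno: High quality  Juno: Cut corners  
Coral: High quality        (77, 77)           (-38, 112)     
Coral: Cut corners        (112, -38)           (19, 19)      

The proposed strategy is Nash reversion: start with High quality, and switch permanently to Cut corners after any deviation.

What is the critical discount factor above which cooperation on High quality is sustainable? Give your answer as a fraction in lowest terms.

35/93

One-period gain from deviating is 112 − 77 = 35. The loss is 77 − 19 = 58 in every subsequent period, with present value 58·β/(1−β).
Deviation is unprofitable when 58·β/(1−β) ≥ 35, i.e. β/(1−β) ≥ 35/58.
Equivalently β ≥ 35/(35+58) = 35/93.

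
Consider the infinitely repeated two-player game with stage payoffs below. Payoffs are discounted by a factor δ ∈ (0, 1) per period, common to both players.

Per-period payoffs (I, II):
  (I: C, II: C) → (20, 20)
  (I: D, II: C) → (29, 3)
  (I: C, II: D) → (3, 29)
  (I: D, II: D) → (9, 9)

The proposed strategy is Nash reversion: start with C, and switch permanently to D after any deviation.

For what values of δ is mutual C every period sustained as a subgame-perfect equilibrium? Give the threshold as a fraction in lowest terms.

9/20

Under grim trigger the critical discount factor is (T−C)/(T−P) with T = 29, C = 20, P = 9.
δ* = (29−20)/(29−9) = 9/20.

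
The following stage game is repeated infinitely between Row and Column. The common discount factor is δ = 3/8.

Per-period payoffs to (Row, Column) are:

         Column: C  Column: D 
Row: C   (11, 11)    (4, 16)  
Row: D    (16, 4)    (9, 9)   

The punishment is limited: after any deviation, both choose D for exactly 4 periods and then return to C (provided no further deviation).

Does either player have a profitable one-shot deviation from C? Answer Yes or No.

Yes

A one-shot deviation gives 16 now, then 9 for 4 periods, then back to 11.
Gain from deviating: (16−11) today; loss: (11−9) in each of the next 4 periods.
No-deviation condition: (11−9)(δ+…+δ^4) ≥ 16−11, i.e. δ+…+δ^4 ≥ 5/2.
At δ = 3/8: δ+…+δ^4 = 0.5881 < 2.5000.
So cooperation is not sustainable.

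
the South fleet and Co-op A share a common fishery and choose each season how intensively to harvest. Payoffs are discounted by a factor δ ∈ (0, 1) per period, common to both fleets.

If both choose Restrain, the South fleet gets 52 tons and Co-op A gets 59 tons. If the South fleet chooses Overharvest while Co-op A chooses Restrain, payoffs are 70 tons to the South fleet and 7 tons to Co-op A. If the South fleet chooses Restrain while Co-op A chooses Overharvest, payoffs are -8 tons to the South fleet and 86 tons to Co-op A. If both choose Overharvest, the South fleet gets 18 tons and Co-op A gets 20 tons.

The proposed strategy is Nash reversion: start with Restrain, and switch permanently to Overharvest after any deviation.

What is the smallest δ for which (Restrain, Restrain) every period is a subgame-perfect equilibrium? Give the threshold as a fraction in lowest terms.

For the South fleet: deviation gain 70−52 = 18, per-period punishment loss 52−18 = 34. IC gives δ ≥ 18/52 = 9/26.
For Co-op A: gain 27, loss 39 per period, so δ ≥ 27/66 = 9/22.
The tighter constraint is Co-op A's, so cooperation needs δ ≥ 9/22.

9/22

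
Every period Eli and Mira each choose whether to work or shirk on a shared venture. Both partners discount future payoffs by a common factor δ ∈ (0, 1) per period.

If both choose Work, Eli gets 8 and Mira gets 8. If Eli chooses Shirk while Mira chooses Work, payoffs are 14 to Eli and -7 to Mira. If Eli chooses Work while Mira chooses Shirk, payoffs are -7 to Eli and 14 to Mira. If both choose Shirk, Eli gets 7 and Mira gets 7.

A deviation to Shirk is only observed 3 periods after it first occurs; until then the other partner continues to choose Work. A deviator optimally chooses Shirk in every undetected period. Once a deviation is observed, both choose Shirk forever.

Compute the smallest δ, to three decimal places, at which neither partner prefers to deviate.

0.950

The best deviation is to choose Shirk for all 3 undetected periods, earning 14 each, then 7 forever once detected.
Deviation value: 14(1−δ^3)/(1−δ) + 7δ^3/(1−δ); cooperation value: 8/(1−δ).
IC: 8 ≥ 14(1−δ^3) + 7δ^3 = 14 − 7δ^3.
So δ^3 ≥ 6/7, giving δ ≥ (6/7)^(1/3) ≈ 0.950.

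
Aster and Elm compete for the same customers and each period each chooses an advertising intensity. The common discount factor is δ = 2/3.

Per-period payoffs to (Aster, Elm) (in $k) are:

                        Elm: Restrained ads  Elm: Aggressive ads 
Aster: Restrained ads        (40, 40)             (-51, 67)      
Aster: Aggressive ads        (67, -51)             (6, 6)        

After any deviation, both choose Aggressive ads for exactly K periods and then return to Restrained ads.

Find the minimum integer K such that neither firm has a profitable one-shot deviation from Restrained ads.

IC: δ(1−δ^K)/(1−δ) ≥ (67−40)/(40−6) = 27/34.
With δ = 2/3: need 1 − δ^K ≥ 27/34·(1−2/3)/(2/3), i.e. δ^K ≤ 0.6029.
Since (2/3)^1 = 0.6667 and (2/3)^2 = 0.4444, the smallest such K is 2.

2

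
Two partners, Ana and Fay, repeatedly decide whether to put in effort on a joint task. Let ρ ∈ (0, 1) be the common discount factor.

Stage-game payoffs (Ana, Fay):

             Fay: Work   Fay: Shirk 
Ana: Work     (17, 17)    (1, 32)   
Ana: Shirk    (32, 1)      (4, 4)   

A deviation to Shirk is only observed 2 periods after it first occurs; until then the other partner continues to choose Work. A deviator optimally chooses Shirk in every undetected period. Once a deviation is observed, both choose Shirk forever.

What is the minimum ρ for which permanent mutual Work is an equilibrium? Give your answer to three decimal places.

0.732

The best deviation is to choose Shirk for all 2 undetected periods, earning 32 each, then 4 forever once detected.
Deviation value: 32(1−ρ^2)/(1−ρ) + 4ρ^2/(1−ρ); cooperation value: 17/(1−ρ).
IC: 17 ≥ 32(1−ρ^2) + 4ρ^2 = 32 − 28ρ^2.
So ρ^2 ≥ 15/28, giving ρ ≥ (15/28)^(1/2) ≈ 0.732.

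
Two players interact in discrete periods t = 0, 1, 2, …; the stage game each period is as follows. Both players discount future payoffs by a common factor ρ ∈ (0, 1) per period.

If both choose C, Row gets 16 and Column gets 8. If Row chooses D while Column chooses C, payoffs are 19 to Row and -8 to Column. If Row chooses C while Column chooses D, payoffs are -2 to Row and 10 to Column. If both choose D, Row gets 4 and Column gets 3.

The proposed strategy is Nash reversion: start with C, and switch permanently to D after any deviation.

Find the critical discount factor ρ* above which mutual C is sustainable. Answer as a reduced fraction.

For Row: deviation gain 19−16 = 3, per-period punishment loss 16−4 = 12. IC gives ρ ≥ 3/15 = 1/5.
For Column: gain 2, loss 5 per period, so ρ ≥ 2/7.
The tighter constraint is Column's, so cooperation needs ρ ≥ 2/7.

2/7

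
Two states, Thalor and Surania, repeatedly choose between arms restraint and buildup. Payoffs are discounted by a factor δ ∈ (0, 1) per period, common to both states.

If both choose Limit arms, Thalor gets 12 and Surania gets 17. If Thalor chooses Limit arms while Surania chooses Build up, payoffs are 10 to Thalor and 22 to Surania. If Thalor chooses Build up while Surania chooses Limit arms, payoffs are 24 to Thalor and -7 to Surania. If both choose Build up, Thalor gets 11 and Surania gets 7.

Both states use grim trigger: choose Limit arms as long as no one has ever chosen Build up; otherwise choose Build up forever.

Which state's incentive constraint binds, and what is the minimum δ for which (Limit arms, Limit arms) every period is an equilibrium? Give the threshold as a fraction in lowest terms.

Thalor; δ ≥ 12/13

For Thalor: deviation gain 24−12 = 12, per-period punishment loss 12−11 = 1. IC gives δ ≥ 12/13.
For Surania: gain 5, loss 10 per period, so δ ≥ 5/15 = 1/3.
The tighter constraint is Thalor's, so cooperation needs δ ≥ 12/13.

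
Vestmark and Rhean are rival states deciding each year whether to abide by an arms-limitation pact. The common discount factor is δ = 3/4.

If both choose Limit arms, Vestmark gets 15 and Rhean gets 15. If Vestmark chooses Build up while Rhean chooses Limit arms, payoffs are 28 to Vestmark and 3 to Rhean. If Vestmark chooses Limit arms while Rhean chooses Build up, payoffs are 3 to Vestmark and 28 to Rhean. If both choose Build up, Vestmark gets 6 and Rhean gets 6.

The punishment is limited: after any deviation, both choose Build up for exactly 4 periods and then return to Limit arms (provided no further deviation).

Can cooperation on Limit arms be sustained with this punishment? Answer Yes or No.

Yes

Comparing payoff streams over the 5 periods until play realigns: cooperate → 15(1+δ+…+δ^4); deviate → 28 + 6(δ+…+δ^4).
Cooperation is sustained iff (15−6)(δ+…+δ^4) ≥ 28−15.
δ+…+δ^4 = 3/4·(1−(3/4)^4)/(1−3/4) = 2.0508, and (28−15)/(15−6) = 1.4444.
2.0508 ≥ 1.4444, so cooperation is sustainable.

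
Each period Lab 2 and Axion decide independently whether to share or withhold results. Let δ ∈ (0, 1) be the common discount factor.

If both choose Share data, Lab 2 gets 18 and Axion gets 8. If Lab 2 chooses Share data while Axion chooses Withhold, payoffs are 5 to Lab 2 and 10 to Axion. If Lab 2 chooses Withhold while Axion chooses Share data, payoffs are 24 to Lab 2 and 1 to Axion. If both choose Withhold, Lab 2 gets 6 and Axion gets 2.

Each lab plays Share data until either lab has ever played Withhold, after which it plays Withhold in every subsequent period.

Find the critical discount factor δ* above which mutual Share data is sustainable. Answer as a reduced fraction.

Lab 2: cooperation gives 18 each period; deviation gives 24 once then 6 forever.
  18/(1−δ) ≥ 24 + 6δ/(1−δ) ⇒ δ ≥ 6/18 = 1/3.
Axion: cooperation gives 8 each period; deviation gives 10 once then 2 forever.
  δ ≥ 2/8 = 1/4.
Both must hold, so the binding constraint is Lab 2's: δ ≥ 1/3.

1/3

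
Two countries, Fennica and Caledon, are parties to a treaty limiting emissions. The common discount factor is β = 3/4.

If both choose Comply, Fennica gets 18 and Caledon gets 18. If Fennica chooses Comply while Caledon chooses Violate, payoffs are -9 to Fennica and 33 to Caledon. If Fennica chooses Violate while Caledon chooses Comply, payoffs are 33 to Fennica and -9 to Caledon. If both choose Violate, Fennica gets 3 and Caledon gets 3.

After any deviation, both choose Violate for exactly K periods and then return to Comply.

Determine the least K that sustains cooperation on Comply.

No profitable deviation requires (18−3)(β+…+β^K) ≥ 33−18, i.e. β+…+β^K ≥ 1 ≈ 1.0000.
With β = 3/4, the partial sums are K=1: 0.7500, K=2: 1.3125.
K = 2 is the first length at which the sum reaches 1.0000.

2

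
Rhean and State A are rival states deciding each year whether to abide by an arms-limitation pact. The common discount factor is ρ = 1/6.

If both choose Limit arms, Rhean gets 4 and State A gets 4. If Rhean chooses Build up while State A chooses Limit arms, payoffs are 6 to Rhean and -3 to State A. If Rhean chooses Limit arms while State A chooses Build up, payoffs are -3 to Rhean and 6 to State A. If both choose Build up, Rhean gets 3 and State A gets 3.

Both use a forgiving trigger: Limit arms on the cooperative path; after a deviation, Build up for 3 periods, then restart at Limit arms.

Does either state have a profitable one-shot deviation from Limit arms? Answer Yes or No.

Yes

IC: ρ+…+ρ^3 ≥ (6−4)/(4−3) = 2.
At ρ = 1/6: partial sum = 0.1991 < 2.0000. Cooperation not sustainable.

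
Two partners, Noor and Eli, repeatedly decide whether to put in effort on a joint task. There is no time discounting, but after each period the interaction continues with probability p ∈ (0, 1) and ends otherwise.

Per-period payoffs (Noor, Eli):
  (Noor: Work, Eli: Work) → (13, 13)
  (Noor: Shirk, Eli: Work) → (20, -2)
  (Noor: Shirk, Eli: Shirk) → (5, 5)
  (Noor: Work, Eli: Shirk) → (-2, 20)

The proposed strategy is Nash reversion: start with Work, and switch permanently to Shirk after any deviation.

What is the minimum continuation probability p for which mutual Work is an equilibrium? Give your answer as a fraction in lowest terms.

7/15

With no time discounting, the continuation probability p plays the role of the discount factor.
Grim-trigger IC: 13/(1−p) ≥ 20 + 5p/(1−p) ⇒ p ≥ (20−13)/(20−5) = 7/15.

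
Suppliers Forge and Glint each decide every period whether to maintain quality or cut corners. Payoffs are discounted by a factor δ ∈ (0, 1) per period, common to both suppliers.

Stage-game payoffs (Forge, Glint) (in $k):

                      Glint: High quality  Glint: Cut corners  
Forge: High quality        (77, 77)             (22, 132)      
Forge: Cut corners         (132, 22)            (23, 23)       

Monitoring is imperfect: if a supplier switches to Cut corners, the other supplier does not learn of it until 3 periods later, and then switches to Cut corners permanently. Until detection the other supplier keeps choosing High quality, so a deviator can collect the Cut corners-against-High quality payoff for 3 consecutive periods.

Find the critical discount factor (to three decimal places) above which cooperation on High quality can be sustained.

0.796

The best deviation is to choose Cut corners for all 3 undetected periods, earning 132 each, then 23 forever once detected.
Deviation value: 132(1−δ^3)/(1−δ) + 23δ^3/(1−δ); cooperation value: 77/(1−δ).
IC: 77 ≥ 132(1−δ^3) + 23δ^3 = 132 − 109δ^3.
So δ^3 ≥ 55/109, giving δ ≥ (55/109)^(1/3) ≈ 0.796.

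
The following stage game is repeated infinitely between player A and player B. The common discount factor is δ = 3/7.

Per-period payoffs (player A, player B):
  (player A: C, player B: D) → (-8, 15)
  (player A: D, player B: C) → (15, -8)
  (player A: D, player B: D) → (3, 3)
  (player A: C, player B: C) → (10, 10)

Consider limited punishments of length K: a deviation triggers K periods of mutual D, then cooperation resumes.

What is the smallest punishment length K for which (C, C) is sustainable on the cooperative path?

4

Need Σ_{k=1}^{K} δ^k ≥ (15−10)/(10−3) = 0.7143 at δ = 3/7.
At K = 3 the sum is 0.6910 < 0.7143; at K = 4 it is 0.7247 ≥ 0.7143.
So the minimum punishment length is K = 4.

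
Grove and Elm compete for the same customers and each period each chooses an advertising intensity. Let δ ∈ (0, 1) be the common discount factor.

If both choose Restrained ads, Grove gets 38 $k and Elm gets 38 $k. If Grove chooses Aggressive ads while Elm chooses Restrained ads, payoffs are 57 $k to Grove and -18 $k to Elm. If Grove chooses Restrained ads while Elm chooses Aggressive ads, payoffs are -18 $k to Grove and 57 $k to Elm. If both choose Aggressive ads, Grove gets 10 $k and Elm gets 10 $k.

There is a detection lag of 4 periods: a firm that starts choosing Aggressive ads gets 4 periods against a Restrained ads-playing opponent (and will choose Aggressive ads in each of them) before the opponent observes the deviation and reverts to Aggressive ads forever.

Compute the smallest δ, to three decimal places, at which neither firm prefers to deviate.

Deviating for the 4 undetected periods gains 57−38 = 19 per period over cooperation, then loses 38−10 = 28 per period forever once punishment starts.
Gain: 19(1 + δ + … + δ^3); loss: 28·δ^4/(1−δ).
No profitable deviation ⇔ 19(1−δ^4) ≤ 28·δ^4, i.e. δ^4 ≥ 19/(19+28) = 19/47.
Hence δ ≥ (19/47)^(1/4) ≈ 0.797.

0.797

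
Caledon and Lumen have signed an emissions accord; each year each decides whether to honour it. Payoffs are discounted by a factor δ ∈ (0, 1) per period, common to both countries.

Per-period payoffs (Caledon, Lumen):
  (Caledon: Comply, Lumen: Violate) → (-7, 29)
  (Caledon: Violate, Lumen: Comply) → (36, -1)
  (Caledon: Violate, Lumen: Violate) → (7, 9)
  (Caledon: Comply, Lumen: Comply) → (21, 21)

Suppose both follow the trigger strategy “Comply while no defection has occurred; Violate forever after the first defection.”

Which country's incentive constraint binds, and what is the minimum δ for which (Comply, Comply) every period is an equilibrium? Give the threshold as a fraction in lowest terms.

For Caledon: deviation gain 36−21 = 15, per-period punishment loss 21−7 = 14. IC gives δ ≥ 15/29.
For Lumen: gain 8, loss 12 per period, so δ ≥ 8/20 = 2/5.
The tighter constraint is Caledon's, so cooperation needs δ ≥ 15/29.

Caledon; δ ≥ 15/29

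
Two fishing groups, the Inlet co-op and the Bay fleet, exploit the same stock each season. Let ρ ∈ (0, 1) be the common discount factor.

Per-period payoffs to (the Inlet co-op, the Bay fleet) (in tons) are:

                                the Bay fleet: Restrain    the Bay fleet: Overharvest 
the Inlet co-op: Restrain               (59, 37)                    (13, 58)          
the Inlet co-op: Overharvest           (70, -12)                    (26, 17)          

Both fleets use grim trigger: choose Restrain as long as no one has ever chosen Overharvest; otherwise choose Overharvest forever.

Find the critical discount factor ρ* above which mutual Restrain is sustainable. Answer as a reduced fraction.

21/41

For the Inlet co-op: deviation gain 70−59 = 11, per-period punishment loss 59−26 = 33. IC gives ρ ≥ 11/44 = 1/4.
For the Bay fleet: gain 21, loss 20 per period, so ρ ≥ 21/41.
The tighter constraint is the Bay fleet's, so cooperation needs ρ ≥ 21/41.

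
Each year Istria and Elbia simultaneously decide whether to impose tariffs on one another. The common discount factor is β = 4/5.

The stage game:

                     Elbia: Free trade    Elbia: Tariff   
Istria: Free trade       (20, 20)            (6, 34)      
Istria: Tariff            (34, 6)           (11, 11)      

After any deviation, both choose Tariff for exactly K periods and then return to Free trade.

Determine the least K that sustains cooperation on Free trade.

3

Need Σ_{k=1}^{K} β^k ≥ (34−20)/(20−11) = 1.5556 at β = 4/5.
At K = 2 the sum is 1.4400 < 1.5556; at K = 3 it is 1.9520 ≥ 1.5556.
So the minimum punishment length is K = 3.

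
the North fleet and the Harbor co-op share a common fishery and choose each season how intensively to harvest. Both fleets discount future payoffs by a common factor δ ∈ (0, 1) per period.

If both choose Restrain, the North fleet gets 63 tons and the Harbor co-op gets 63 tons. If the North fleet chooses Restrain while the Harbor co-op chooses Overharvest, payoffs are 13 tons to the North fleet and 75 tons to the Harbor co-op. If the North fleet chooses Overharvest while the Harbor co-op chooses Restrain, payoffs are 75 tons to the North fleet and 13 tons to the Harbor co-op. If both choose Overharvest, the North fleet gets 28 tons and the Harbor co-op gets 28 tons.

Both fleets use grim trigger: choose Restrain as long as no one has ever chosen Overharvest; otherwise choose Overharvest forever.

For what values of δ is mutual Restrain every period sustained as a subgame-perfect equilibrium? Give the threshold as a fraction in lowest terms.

12/47

One-period gain from deviating is 75 − 63 = 12. The loss is 63 − 28 = 35 in every subsequent period, with present value 35·δ/(1−δ).
Deviation is unprofitable when 35·δ/(1−δ) ≥ 12, i.e. δ/(1−δ) ≥ 12/35.
Equivalently δ ≥ 12/(12+35) = 12/47.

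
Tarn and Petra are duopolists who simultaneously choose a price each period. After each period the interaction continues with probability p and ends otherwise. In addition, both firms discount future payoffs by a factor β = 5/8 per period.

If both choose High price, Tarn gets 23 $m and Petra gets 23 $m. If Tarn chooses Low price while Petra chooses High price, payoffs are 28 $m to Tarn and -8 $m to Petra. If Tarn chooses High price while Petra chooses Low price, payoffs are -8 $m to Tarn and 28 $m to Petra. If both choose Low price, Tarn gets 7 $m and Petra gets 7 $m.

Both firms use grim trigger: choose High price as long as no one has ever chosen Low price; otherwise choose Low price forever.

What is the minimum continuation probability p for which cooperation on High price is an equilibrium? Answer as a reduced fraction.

Expected continuation weight on next period's payoff is β·p = 5/8·p, which plays the role of the discount factor.
Cooperation requires 5/8·p ≥ (28−23)/(28−7) = 5/21, hence p ≥ 8/21.

8/21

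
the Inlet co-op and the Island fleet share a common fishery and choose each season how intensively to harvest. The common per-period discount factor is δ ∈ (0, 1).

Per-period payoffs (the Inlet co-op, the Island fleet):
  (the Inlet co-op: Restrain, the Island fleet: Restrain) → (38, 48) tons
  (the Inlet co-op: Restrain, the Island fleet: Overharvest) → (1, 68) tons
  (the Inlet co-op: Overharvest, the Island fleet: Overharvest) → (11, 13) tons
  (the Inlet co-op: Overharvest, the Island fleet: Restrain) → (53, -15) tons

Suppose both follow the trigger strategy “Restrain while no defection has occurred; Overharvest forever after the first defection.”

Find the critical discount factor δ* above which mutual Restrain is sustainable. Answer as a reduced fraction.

the Inlet co-op: cooperation gives 38 each period; deviation gives 53 once then 11 forever.
  38/(1−δ) ≥ 53 + 11δ/(1−δ) ⇒ δ ≥ 15/42 = 5/14.
the Island fleet: cooperation gives 48 each period; deviation gives 68 once then 13 forever.
  δ ≥ 20/55 = 4/11.
Both must hold, so the binding constraint is the Island fleet's: δ ≥ 4/11.

4/11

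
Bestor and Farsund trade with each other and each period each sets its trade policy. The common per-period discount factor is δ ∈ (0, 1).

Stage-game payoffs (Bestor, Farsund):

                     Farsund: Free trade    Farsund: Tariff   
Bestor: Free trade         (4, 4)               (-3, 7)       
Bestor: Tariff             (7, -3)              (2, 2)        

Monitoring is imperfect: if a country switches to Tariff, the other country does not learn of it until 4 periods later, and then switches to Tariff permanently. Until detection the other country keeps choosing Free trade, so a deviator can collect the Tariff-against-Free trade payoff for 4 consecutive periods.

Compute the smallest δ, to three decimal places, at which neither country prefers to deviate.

Deviating for the 4 undetected periods gains 7−4 = 3 per period over cooperation, then loses 4−2 = 2 per period forever once punishment starts.
Gain: 3(1 + δ + … + δ^3); loss: 2·δ^4/(1−δ).
No profitable deviation ⇔ 3(1−δ^4) ≤ 2·δ^4, i.e. δ^4 ≥ 3/(3+2) = 3/5.
Hence δ ≥ (3/5)^(1/4) ≈ 0.880.

0.880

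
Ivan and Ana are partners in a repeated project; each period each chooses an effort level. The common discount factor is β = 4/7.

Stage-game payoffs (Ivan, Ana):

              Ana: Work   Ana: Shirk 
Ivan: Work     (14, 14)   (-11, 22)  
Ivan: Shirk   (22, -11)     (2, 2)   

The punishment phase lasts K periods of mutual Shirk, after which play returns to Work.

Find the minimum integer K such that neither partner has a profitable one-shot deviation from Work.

2

No profitable deviation requires (14−2)(β+…+β^K) ≥ 22−14, i.e. β+…+β^K ≥ 2/3 ≈ 0.6667.
With β = 4/7, the partial sums are K=1: 0.5714, K=2: 0.8980.
K = 2 is the first length at which the sum reaches 0.6667.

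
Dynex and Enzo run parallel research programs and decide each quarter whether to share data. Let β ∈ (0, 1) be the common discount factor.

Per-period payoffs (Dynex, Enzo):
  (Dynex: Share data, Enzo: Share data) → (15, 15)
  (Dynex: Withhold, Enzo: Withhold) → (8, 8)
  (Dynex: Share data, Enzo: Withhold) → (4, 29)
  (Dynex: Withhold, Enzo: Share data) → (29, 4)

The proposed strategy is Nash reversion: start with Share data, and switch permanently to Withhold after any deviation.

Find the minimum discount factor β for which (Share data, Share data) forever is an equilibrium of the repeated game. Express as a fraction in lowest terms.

Cooperation forever yields 15 each period: 15/(1−β).
Deviating yields 29 once, then 8 forever: 29 + 8β/(1−β).
No profitable deviation requires 15/(1−β) ≥ 29 + 8β/(1−β).
Multiplying by (1−β): 15 ≥ 29(1−β) + 8β = 29 − 21β.
So 21β ≥ 14, i.e. β ≥ 14/21 = 2/3.

2/3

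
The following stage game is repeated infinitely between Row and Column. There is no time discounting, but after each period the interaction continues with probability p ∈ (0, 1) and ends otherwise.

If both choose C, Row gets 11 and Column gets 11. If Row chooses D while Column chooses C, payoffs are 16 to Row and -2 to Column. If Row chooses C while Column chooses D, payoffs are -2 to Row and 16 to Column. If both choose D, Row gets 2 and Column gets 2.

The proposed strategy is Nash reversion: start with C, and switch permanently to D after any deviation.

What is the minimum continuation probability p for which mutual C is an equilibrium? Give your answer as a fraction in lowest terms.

Expected cooperation value is 11 + p·11 + p²·11 + … = 11/(1−p); deviation gives 16 + p·2/(1−p).
11 ≥ 16(1−p) + 2p ⇒ 14p ≥ 5 ⇒ p ≥ 5/14.

5/14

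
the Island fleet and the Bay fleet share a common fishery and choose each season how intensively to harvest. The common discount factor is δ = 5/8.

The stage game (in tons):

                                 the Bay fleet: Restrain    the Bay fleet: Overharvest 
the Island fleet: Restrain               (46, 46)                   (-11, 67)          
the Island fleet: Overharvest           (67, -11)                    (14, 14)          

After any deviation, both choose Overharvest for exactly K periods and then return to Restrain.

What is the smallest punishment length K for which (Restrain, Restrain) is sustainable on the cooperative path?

No profitable deviation requires (46−14)(δ+…+δ^K) ≥ 67−46, i.e. δ+…+δ^K ≥ 21/32 ≈ 0.6562.
With δ = 5/8, the partial sums are K=1: 0.6250, K=2: 1.0156.
K = 2 is the first length at which the sum reaches 0.6562.

2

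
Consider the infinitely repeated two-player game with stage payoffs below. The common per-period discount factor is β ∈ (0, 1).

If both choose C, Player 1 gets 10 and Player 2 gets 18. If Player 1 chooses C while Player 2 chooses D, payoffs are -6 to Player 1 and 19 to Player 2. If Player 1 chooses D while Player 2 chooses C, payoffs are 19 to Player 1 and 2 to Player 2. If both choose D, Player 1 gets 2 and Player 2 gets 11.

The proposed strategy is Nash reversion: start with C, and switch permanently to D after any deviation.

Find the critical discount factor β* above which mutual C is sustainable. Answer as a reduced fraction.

9/17

Player 1: cooperation gives 10 each period; deviation gives 19 once then 2 forever.
  10/(1−β) ≥ 19 + 2β/(1−β) ⇒ β ≥ 9/17.
Player 2: cooperation gives 18 each period; deviation gives 19 once then 11 forever.
  β ≥ 1/8.
Both must hold, so the binding constraint is Player 1's: β ≥ 9/17.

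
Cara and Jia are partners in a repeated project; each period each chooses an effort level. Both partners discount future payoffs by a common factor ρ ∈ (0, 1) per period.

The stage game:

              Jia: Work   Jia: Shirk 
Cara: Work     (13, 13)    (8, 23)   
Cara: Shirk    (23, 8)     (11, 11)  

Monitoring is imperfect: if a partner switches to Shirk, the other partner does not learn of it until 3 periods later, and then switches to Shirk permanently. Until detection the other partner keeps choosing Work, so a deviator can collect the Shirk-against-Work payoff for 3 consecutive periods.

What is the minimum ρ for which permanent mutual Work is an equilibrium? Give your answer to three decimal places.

0.941

Deviating for the 3 undetected periods gains 23−13 = 10 per period over cooperation, then loses 13−11 = 2 per period forever once punishment starts.
Gain: 10(1 + ρ + … + ρ^2); loss: 2·ρ^3/(1−ρ).
No profitable deviation ⇔ 10(1−ρ^3) ≤ 2·ρ^3, i.e. ρ^3 ≥ 10/(10+2) = 5/6.
Hence ρ ≥ (5/6)^(1/3) ≈ 0.941.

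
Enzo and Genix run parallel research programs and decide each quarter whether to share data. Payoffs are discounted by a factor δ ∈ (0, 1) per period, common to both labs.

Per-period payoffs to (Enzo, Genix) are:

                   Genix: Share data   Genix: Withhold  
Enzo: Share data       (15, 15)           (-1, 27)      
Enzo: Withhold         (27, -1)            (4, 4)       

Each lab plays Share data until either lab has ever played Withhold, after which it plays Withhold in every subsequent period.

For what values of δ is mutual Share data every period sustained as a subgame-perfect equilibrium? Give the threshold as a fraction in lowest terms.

12/23

15/(1−δ) ≥ 27 + 4δ/(1−δ)
15 ≥ 27 − 23δ
δ ≥ 12/23.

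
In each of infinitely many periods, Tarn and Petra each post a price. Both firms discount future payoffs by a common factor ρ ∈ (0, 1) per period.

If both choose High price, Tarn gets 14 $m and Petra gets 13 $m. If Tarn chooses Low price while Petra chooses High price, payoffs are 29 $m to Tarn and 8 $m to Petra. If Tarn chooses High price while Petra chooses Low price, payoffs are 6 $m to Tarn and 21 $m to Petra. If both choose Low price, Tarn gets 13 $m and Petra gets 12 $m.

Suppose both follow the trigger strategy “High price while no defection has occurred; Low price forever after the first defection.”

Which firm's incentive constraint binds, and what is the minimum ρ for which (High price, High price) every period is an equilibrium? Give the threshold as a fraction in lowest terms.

Tarn; ρ ≥ 15/16

Tarn's threshold: (29−14)/(29−13) = 15/16.
Petra's threshold: (21−13)/(21−12) = 8/9.
15/16 > 8/9, so Tarn binds and ρ* = 15/16.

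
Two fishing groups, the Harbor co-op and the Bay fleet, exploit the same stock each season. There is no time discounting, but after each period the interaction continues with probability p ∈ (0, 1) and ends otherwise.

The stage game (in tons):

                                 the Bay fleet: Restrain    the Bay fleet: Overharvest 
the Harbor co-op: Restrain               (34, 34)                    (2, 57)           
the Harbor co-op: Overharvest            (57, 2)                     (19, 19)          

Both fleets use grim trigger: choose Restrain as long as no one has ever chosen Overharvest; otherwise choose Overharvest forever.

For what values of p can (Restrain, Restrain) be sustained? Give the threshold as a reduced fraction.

With no time discounting, the continuation probability p plays the role of the discount factor.
Grim-trigger IC: 34/(1−p) ≥ 57 + 19p/(1−p) ⇒ p ≥ (57−34)/(57−19) = 23/38.

23/38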